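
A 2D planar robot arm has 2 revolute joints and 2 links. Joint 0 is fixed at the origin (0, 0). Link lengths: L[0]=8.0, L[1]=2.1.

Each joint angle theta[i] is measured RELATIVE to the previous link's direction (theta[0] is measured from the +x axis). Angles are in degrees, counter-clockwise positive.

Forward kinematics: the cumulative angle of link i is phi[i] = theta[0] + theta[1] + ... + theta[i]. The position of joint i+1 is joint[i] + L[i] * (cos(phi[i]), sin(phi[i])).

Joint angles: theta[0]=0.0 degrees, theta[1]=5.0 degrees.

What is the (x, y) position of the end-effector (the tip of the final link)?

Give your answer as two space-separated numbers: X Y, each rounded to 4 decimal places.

Answer: 10.0920 0.1830

Derivation:
joint[0] = (0.0000, 0.0000)  (base)
link 0: phi[0] = 0 = 0 deg
  cos(0 deg) = 1.0000, sin(0 deg) = 0.0000
  joint[1] = (0.0000, 0.0000) + 8 * (1.0000, 0.0000) = (0.0000 + 8.0000, 0.0000 + 0.0000) = (8.0000, 0.0000)
link 1: phi[1] = 0 + 5 = 5 deg
  cos(5 deg) = 0.9962, sin(5 deg) = 0.0872
  joint[2] = (8.0000, 0.0000) + 2.1 * (0.9962, 0.0872) = (8.0000 + 2.0920, 0.0000 + 0.1830) = (10.0920, 0.1830)
End effector: (10.0920, 0.1830)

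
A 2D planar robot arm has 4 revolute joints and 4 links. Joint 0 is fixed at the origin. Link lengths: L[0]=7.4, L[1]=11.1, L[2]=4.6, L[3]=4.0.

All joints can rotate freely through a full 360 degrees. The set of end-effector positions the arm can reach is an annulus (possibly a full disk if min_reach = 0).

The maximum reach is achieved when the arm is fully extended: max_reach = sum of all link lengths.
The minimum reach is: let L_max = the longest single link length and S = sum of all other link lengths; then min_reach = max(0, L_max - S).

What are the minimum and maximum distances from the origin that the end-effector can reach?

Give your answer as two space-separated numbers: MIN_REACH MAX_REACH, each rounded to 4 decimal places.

Link lengths: [7.4, 11.1, 4.6, 4.0]
max_reach = 7.4 + 11.1 + 4.6 + 4 = 27.1
L_max = max([7.4, 11.1, 4.6, 4.0]) = 11.1
S (sum of others) = 27.1 - 11.1 = 16
min_reach = max(0, 11.1 - 16) = max(0, -4.9) = 0

Answer: 0.0000 27.1000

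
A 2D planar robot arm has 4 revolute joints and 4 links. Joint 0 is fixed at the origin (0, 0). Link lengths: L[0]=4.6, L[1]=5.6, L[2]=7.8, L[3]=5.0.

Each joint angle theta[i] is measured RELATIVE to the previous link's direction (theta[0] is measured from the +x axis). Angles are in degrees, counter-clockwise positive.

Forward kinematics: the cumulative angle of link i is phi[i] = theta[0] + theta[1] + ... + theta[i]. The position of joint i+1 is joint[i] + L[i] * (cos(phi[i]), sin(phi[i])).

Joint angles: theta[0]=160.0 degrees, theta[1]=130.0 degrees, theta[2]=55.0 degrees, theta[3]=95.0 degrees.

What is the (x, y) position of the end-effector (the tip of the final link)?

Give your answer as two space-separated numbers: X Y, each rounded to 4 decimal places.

joint[0] = (0.0000, 0.0000)  (base)
link 0: phi[0] = 160 = 160 deg
  cos(160 deg) = -0.9397, sin(160 deg) = 0.3420
  joint[1] = (0.0000, 0.0000) + 4.6 * (-0.9397, 0.3420) = (0.0000 + -4.3226, 0.0000 + 1.5733) = (-4.3226, 1.5733)
link 1: phi[1] = 160 + 130 = 290 deg
  cos(290 deg) = 0.3420, sin(290 deg) = -0.9397
  joint[2] = (-4.3226, 1.5733) + 5.6 * (0.3420, -0.9397) = (-4.3226 + 1.9153, 1.5733 + -5.2623) = (-2.4073, -3.6890)
link 2: phi[2] = 160 + 130 + 55 = 345 deg
  cos(345 deg) = 0.9659, sin(345 deg) = -0.2588
  joint[3] = (-2.4073, -3.6890) + 7.8 * (0.9659, -0.2588) = (-2.4073 + 7.5342, -3.6890 + -2.0188) = (5.1269, -5.7078)
link 3: phi[3] = 160 + 130 + 55 + 95 = 440 deg
  cos(440 deg) = 0.1736, sin(440 deg) = 0.9848
  joint[4] = (5.1269, -5.7078) + 5 * (0.1736, 0.9848) = (5.1269 + 0.8682, -5.7078 + 4.9240) = (5.9952, -0.7837)
End effector: (5.9952, -0.7837)

Answer: 5.9952 -0.7837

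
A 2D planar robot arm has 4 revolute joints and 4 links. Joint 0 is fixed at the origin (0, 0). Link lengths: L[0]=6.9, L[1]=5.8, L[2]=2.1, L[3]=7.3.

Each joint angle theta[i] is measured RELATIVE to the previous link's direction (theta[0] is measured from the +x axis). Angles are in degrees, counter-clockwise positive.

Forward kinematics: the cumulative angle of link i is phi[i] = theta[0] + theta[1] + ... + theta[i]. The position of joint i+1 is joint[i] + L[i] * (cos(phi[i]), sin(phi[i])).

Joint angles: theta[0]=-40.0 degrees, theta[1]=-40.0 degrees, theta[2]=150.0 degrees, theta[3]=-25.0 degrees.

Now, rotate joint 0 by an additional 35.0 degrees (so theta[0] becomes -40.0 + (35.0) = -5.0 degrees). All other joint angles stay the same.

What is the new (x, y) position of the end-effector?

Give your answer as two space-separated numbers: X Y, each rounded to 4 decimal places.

joint[0] = (0.0000, 0.0000)  (base)
link 0: phi[0] = -5 = -5 deg
  cos(-5 deg) = 0.9962, sin(-5 deg) = -0.0872
  joint[1] = (0.0000, 0.0000) + 6.9 * (0.9962, -0.0872) = (0.0000 + 6.8737, 0.0000 + -0.6014) = (6.8737, -0.6014)
link 1: phi[1] = -5 + -40 = -45 deg
  cos(-45 deg) = 0.7071, sin(-45 deg) = -0.7071
  joint[2] = (6.8737, -0.6014) + 5.8 * (0.7071, -0.7071) = (6.8737 + 4.1012, -0.6014 + -4.1012) = (10.9750, -4.7026)
link 2: phi[2] = -5 + -40 + 150 = 105 deg
  cos(105 deg) = -0.2588, sin(105 deg) = 0.9659
  joint[3] = (10.9750, -4.7026) + 2.1 * (-0.2588, 0.9659) = (10.9750 + -0.5435, -4.7026 + 2.0284) = (10.4314, -2.6741)
link 3: phi[3] = -5 + -40 + 150 + -25 = 80 deg
  cos(80 deg) = 0.1736, sin(80 deg) = 0.9848
  joint[4] = (10.4314, -2.6741) + 7.3 * (0.1736, 0.9848) = (10.4314 + 1.2676, -2.6741 + 7.1891) = (11.6991, 4.5149)
End effector: (11.6991, 4.5149)

Answer: 11.6991 4.5149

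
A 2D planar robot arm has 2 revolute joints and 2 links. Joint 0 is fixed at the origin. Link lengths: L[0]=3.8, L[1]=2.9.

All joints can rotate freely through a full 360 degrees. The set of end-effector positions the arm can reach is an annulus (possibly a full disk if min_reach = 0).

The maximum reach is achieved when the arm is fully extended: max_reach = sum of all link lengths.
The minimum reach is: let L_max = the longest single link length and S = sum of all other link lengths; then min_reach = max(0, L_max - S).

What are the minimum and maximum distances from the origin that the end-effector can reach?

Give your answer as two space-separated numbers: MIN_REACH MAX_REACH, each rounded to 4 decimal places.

Answer: 0.9000 6.7000

Derivation:
Link lengths: [3.8, 2.9]
max_reach = 3.8 + 2.9 = 6.7
L_max = max([3.8, 2.9]) = 3.8
S (sum of others) = 6.7 - 3.8 = 2.9
min_reach = max(0, 3.8 - 2.9) = max(0, 0.9) = 0.9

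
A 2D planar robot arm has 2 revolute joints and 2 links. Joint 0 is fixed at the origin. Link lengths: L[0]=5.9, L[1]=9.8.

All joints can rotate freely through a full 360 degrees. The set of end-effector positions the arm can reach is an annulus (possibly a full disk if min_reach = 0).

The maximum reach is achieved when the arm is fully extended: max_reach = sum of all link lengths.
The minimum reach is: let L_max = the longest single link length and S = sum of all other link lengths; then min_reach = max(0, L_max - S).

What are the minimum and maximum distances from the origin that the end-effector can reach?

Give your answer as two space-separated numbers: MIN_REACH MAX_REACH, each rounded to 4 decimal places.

Answer: 3.9000 15.7000

Derivation:
Link lengths: [5.9, 9.8]
max_reach = 5.9 + 9.8 = 15.7
L_max = max([5.9, 9.8]) = 9.8
S (sum of others) = 15.7 - 9.8 = 5.9
min_reach = max(0, 9.8 - 5.9) = max(0, 3.9) = 3.9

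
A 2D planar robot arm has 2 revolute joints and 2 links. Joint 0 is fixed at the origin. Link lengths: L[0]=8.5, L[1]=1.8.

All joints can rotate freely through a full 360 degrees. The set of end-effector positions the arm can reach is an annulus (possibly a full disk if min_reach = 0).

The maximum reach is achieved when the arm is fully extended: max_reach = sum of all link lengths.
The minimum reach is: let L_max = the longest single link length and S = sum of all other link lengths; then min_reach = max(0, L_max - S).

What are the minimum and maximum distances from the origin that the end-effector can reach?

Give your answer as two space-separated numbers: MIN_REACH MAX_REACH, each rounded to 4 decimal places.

Answer: 6.7000 10.3000

Derivation:
Link lengths: [8.5, 1.8]
max_reach = 8.5 + 1.8 = 10.3
L_max = max([8.5, 1.8]) = 8.5
S (sum of others) = 10.3 - 8.5 = 1.8
min_reach = max(0, 8.5 - 1.8) = max(0, 6.7) = 6.7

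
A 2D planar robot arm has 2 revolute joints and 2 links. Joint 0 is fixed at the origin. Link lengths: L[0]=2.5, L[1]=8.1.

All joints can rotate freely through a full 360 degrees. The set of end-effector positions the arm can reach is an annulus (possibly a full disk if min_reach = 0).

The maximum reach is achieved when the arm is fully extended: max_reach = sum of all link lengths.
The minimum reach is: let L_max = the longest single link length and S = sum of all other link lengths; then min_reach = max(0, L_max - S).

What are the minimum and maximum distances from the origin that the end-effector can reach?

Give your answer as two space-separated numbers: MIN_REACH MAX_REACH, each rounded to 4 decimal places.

Answer: 5.6000 10.6000

Derivation:
Link lengths: [2.5, 8.1]
max_reach = 2.5 + 8.1 = 10.6
L_max = max([2.5, 8.1]) = 8.1
S (sum of others) = 10.6 - 8.1 = 2.5
min_reach = max(0, 8.1 - 2.5) = max(0, 5.6) = 5.6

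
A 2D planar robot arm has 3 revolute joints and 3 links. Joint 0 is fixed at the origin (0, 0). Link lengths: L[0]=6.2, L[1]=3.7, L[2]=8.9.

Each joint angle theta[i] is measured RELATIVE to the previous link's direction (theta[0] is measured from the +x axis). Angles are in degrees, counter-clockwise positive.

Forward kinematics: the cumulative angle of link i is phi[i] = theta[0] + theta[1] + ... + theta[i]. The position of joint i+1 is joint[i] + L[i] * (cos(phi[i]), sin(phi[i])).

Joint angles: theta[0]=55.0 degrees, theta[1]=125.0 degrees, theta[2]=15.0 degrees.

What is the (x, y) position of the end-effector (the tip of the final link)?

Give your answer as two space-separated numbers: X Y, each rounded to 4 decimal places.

Answer: -8.7406 2.7753

Derivation:
joint[0] = (0.0000, 0.0000)  (base)
link 0: phi[0] = 55 = 55 deg
  cos(55 deg) = 0.5736, sin(55 deg) = 0.8192
  joint[1] = (0.0000, 0.0000) + 6.2 * (0.5736, 0.8192) = (0.0000 + 3.5562, 0.0000 + 5.0787) = (3.5562, 5.0787)
link 1: phi[1] = 55 + 125 = 180 deg
  cos(180 deg) = -1.0000, sin(180 deg) = 0.0000
  joint[2] = (3.5562, 5.0787) + 3.7 * (-1.0000, 0.0000) = (3.5562 + -3.7000, 5.0787 + 0.0000) = (-0.1438, 5.0787)
link 2: phi[2] = 55 + 125 + 15 = 195 deg
  cos(195 deg) = -0.9659, sin(195 deg) = -0.2588
  joint[3] = (-0.1438, 5.0787) + 8.9 * (-0.9659, -0.2588) = (-0.1438 + -8.5967, 5.0787 + -2.3035) = (-8.7406, 2.7753)
End effector: (-8.7406, 2.7753)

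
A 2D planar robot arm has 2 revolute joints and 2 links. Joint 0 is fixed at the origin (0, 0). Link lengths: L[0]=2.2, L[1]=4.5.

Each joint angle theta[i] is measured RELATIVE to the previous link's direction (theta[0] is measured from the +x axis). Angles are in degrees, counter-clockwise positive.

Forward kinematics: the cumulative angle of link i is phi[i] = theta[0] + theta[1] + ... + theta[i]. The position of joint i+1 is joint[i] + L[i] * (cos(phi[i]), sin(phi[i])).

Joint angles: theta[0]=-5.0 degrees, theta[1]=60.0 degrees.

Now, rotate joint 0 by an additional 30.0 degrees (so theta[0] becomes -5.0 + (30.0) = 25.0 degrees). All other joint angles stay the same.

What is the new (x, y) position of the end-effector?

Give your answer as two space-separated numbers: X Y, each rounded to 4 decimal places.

Answer: 2.3861 5.4126

Derivation:
joint[0] = (0.0000, 0.0000)  (base)
link 0: phi[0] = 25 = 25 deg
  cos(25 deg) = 0.9063, sin(25 deg) = 0.4226
  joint[1] = (0.0000, 0.0000) + 2.2 * (0.9063, 0.4226) = (0.0000 + 1.9939, 0.0000 + 0.9298) = (1.9939, 0.9298)
link 1: phi[1] = 25 + 60 = 85 deg
  cos(85 deg) = 0.0872, sin(85 deg) = 0.9962
  joint[2] = (1.9939, 0.9298) + 4.5 * (0.0872, 0.9962) = (1.9939 + 0.3922, 0.9298 + 4.4829) = (2.3861, 5.4126)
End effector: (2.3861, 5.4126)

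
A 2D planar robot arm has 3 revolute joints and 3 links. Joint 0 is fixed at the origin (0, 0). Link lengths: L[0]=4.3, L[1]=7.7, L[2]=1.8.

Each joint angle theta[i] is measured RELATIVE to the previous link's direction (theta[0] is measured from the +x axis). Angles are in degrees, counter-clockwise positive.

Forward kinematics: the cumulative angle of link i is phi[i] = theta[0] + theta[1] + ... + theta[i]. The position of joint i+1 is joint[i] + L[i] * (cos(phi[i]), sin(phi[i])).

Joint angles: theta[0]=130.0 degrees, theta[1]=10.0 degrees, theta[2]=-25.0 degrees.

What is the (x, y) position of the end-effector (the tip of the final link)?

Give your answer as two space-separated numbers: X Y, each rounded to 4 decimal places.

Answer: -9.4232 9.8748

Derivation:
joint[0] = (0.0000, 0.0000)  (base)
link 0: phi[0] = 130 = 130 deg
  cos(130 deg) = -0.6428, sin(130 deg) = 0.7660
  joint[1] = (0.0000, 0.0000) + 4.3 * (-0.6428, 0.7660) = (0.0000 + -2.7640, 0.0000 + 3.2940) = (-2.7640, 3.2940)
link 1: phi[1] = 130 + 10 = 140 deg
  cos(140 deg) = -0.7660, sin(140 deg) = 0.6428
  joint[2] = (-2.7640, 3.2940) + 7.7 * (-0.7660, 0.6428) = (-2.7640 + -5.8985, 3.2940 + 4.9495) = (-8.6625, 8.2435)
link 2: phi[2] = 130 + 10 + -25 = 115 deg
  cos(115 deg) = -0.4226, sin(115 deg) = 0.9063
  joint[3] = (-8.6625, 8.2435) + 1.8 * (-0.4226, 0.9063) = (-8.6625 + -0.7607, 8.2435 + 1.6314) = (-9.4232, 9.8748)
End effector: (-9.4232, 9.8748)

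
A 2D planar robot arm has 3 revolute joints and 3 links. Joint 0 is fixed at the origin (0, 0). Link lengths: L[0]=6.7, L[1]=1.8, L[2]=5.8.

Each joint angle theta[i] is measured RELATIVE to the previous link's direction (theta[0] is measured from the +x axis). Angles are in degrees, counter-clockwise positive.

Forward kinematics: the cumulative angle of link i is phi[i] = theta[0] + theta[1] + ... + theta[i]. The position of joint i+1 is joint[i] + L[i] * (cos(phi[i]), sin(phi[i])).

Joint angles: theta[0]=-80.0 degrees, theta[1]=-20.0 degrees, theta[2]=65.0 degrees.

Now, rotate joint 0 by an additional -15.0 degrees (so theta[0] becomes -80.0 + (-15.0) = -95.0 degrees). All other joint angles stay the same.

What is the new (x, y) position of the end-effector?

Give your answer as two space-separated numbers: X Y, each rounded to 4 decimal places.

Answer: 2.3835 -12.7489

Derivation:
joint[0] = (0.0000, 0.0000)  (base)
link 0: phi[0] = -95 = -95 deg
  cos(-95 deg) = -0.0872, sin(-95 deg) = -0.9962
  joint[1] = (0.0000, 0.0000) + 6.7 * (-0.0872, -0.9962) = (0.0000 + -0.5839, 0.0000 + -6.6745) = (-0.5839, -6.6745)
link 1: phi[1] = -95 + -20 = -115 deg
  cos(-115 deg) = -0.4226, sin(-115 deg) = -0.9063
  joint[2] = (-0.5839, -6.6745) + 1.8 * (-0.4226, -0.9063) = (-0.5839 + -0.7607, -6.6745 + -1.6314) = (-1.3447, -8.3059)
link 2: phi[2] = -95 + -20 + 65 = -50 deg
  cos(-50 deg) = 0.6428, sin(-50 deg) = -0.7660
  joint[3] = (-1.3447, -8.3059) + 5.8 * (0.6428, -0.7660) = (-1.3447 + 3.7282, -8.3059 + -4.4431) = (2.3835, -12.7489)
End effector: (2.3835, -12.7489)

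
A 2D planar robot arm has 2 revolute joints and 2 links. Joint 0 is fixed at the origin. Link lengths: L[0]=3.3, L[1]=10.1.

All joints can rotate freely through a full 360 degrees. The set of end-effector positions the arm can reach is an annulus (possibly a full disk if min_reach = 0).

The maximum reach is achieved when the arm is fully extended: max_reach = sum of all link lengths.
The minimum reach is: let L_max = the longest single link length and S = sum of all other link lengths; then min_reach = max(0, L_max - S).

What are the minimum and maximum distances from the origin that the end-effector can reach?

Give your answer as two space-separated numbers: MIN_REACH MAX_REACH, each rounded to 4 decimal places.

Answer: 6.8000 13.4000

Derivation:
Link lengths: [3.3, 10.1]
max_reach = 3.3 + 10.1 = 13.4
L_max = max([3.3, 10.1]) = 10.1
S (sum of others) = 13.4 - 10.1 = 3.3
min_reach = max(0, 10.1 - 3.3) = max(0, 6.8) = 6.8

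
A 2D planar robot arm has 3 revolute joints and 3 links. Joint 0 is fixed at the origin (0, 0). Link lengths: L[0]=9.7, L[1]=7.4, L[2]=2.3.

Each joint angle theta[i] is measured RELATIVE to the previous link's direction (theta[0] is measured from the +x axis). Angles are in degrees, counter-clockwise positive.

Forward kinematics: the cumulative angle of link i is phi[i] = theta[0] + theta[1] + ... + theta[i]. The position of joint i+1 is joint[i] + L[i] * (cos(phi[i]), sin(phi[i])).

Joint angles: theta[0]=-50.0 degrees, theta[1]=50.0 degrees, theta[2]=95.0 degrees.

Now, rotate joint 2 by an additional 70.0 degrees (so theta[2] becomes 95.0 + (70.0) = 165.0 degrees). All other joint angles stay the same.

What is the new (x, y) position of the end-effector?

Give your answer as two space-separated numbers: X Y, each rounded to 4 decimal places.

Answer: 11.4134 -6.8353

Derivation:
joint[0] = (0.0000, 0.0000)  (base)
link 0: phi[0] = -50 = -50 deg
  cos(-50 deg) = 0.6428, sin(-50 deg) = -0.7660
  joint[1] = (0.0000, 0.0000) + 9.7 * (0.6428, -0.7660) = (0.0000 + 6.2350, 0.0000 + -7.4306) = (6.2350, -7.4306)
link 1: phi[1] = -50 + 50 = 0 deg
  cos(0 deg) = 1.0000, sin(0 deg) = 0.0000
  joint[2] = (6.2350, -7.4306) + 7.4 * (1.0000, 0.0000) = (6.2350 + 7.4000, -7.4306 + 0.0000) = (13.6350, -7.4306)
link 2: phi[2] = -50 + 50 + 165 = 165 deg
  cos(165 deg) = -0.9659, sin(165 deg) = 0.2588
  joint[3] = (13.6350, -7.4306) + 2.3 * (-0.9659, 0.2588) = (13.6350 + -2.2216, -7.4306 + 0.5953) = (11.4134, -6.8353)
End effector: (11.4134, -6.8353)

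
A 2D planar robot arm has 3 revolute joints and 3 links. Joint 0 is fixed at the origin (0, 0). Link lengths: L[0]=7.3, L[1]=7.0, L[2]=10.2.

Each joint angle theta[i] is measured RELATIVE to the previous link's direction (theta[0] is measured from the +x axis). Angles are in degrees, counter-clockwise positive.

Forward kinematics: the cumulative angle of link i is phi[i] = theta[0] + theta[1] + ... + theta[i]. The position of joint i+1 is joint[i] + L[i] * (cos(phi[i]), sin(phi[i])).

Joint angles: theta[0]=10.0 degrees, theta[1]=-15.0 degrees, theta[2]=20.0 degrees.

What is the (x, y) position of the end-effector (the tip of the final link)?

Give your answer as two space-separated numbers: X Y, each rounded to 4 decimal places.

joint[0] = (0.0000, 0.0000)  (base)
link 0: phi[0] = 10 = 10 deg
  cos(10 deg) = 0.9848, sin(10 deg) = 0.1736
  joint[1] = (0.0000, 0.0000) + 7.3 * (0.9848, 0.1736) = (0.0000 + 7.1891, 0.0000 + 1.2676) = (7.1891, 1.2676)
link 1: phi[1] = 10 + -15 = -5 deg
  cos(-5 deg) = 0.9962, sin(-5 deg) = -0.0872
  joint[2] = (7.1891, 1.2676) + 7 * (0.9962, -0.0872) = (7.1891 + 6.9734, 1.2676 + -0.6101) = (14.1625, 0.6575)
link 2: phi[2] = 10 + -15 + 20 = 15 deg
  cos(15 deg) = 0.9659, sin(15 deg) = 0.2588
  joint[3] = (14.1625, 0.6575) + 10.2 * (0.9659, 0.2588) = (14.1625 + 9.8524, 0.6575 + 2.6400) = (24.0149, 3.2975)
End effector: (24.0149, 3.2975)

Answer: 24.0149 3.2975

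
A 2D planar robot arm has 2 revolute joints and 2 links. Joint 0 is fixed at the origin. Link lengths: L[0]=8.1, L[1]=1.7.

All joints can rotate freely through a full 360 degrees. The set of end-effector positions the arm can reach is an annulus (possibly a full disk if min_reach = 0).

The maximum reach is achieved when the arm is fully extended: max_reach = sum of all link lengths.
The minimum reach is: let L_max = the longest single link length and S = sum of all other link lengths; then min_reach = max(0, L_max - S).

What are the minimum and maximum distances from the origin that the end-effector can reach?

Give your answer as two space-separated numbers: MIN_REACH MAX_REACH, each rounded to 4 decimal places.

Answer: 6.4000 9.8000

Derivation:
Link lengths: [8.1, 1.7]
max_reach = 8.1 + 1.7 = 9.8
L_max = max([8.1, 1.7]) = 8.1
S (sum of others) = 9.8 - 8.1 = 1.7
min_reach = max(0, 8.1 - 1.7) = max(0, 6.4) = 6.4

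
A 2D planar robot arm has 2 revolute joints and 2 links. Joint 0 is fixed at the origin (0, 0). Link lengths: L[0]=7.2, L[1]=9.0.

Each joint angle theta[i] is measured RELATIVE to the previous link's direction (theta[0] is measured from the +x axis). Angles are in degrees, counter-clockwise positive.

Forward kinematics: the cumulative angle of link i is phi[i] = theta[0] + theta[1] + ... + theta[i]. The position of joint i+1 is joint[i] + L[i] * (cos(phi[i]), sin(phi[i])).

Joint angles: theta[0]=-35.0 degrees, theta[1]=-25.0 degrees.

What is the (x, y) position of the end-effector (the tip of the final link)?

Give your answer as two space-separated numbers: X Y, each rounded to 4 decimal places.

joint[0] = (0.0000, 0.0000)  (base)
link 0: phi[0] = -35 = -35 deg
  cos(-35 deg) = 0.8192, sin(-35 deg) = -0.5736
  joint[1] = (0.0000, 0.0000) + 7.2 * (0.8192, -0.5736) = (0.0000 + 5.8979, 0.0000 + -4.1298) = (5.8979, -4.1298)
link 1: phi[1] = -35 + -25 = -60 deg
  cos(-60 deg) = 0.5000, sin(-60 deg) = -0.8660
  joint[2] = (5.8979, -4.1298) + 9 * (0.5000, -0.8660) = (5.8979 + 4.5000, -4.1298 + -7.7942) = (10.3979, -11.9240)
End effector: (10.3979, -11.9240)

Answer: 10.3979 -11.9240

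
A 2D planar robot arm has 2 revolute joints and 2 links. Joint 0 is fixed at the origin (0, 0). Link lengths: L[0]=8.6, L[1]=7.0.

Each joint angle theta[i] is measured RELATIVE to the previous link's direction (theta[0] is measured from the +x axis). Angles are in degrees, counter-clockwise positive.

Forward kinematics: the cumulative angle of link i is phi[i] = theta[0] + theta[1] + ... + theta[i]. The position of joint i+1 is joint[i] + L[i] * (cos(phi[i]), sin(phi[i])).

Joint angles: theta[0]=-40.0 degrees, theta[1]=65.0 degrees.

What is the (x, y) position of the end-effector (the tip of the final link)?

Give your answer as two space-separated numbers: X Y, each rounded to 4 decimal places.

Answer: 12.9321 -2.5696

Derivation:
joint[0] = (0.0000, 0.0000)  (base)
link 0: phi[0] = -40 = -40 deg
  cos(-40 deg) = 0.7660, sin(-40 deg) = -0.6428
  joint[1] = (0.0000, 0.0000) + 8.6 * (0.7660, -0.6428) = (0.0000 + 6.5880, 0.0000 + -5.5280) = (6.5880, -5.5280)
link 1: phi[1] = -40 + 65 = 25 deg
  cos(25 deg) = 0.9063, sin(25 deg) = 0.4226
  joint[2] = (6.5880, -5.5280) + 7 * (0.9063, 0.4226) = (6.5880 + 6.3442, -5.5280 + 2.9583) = (12.9321, -2.5696)
End effector: (12.9321, -2.5696)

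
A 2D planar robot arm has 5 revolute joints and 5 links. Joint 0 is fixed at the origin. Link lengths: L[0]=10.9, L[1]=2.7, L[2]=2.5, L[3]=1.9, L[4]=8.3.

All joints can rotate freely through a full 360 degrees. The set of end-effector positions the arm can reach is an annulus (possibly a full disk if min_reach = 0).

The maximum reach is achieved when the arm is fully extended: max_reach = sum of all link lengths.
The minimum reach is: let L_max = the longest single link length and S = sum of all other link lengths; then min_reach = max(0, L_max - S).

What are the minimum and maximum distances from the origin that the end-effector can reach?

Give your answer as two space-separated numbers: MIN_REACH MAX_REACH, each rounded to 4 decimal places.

Answer: 0.0000 26.3000

Derivation:
Link lengths: [10.9, 2.7, 2.5, 1.9, 8.3]
max_reach = 10.9 + 2.7 + 2.5 + 1.9 + 8.3 = 26.3
L_max = max([10.9, 2.7, 2.5, 1.9, 8.3]) = 10.9
S (sum of others) = 26.3 - 10.9 = 15.4
min_reach = max(0, 10.9 - 15.4) = max(0, -4.5) = 0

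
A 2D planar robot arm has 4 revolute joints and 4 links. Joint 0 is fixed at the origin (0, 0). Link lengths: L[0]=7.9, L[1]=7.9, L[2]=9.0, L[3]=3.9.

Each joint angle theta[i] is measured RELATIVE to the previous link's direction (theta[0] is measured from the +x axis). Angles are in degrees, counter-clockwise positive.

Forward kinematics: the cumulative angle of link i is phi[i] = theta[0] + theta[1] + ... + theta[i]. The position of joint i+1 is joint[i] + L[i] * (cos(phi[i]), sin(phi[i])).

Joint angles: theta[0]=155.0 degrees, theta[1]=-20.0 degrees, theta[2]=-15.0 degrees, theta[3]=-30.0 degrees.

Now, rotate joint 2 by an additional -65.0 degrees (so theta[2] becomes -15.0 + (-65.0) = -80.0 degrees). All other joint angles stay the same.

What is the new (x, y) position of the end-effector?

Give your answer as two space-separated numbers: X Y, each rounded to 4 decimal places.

joint[0] = (0.0000, 0.0000)  (base)
link 0: phi[0] = 155 = 155 deg
  cos(155 deg) = -0.9063, sin(155 deg) = 0.4226
  joint[1] = (0.0000, 0.0000) + 7.9 * (-0.9063, 0.4226) = (0.0000 + -7.1598, 0.0000 + 3.3387) = (-7.1598, 3.3387)
link 1: phi[1] = 155 + -20 = 135 deg
  cos(135 deg) = -0.7071, sin(135 deg) = 0.7071
  joint[2] = (-7.1598, 3.3387) + 7.9 * (-0.7071, 0.7071) = (-7.1598 + -5.5861, 3.3387 + 5.5861) = (-12.7460, 8.9248)
link 2: phi[2] = 155 + -20 + -80 = 55 deg
  cos(55 deg) = 0.5736, sin(55 deg) = 0.8192
  joint[3] = (-12.7460, 8.9248) + 9 * (0.5736, 0.8192) = (-12.7460 + 5.1622, 8.9248 + 7.3724) = (-7.5838, 16.2972)
link 3: phi[3] = 155 + -20 + -80 + -30 = 25 deg
  cos(25 deg) = 0.9063, sin(25 deg) = 0.4226
  joint[4] = (-7.5838, 16.2972) + 3.9 * (0.9063, 0.4226) = (-7.5838 + 3.5346, 16.2972 + 1.6482) = (-4.0492, 17.9454)
End effector: (-4.0492, 17.9454)

Answer: -4.0492 17.9454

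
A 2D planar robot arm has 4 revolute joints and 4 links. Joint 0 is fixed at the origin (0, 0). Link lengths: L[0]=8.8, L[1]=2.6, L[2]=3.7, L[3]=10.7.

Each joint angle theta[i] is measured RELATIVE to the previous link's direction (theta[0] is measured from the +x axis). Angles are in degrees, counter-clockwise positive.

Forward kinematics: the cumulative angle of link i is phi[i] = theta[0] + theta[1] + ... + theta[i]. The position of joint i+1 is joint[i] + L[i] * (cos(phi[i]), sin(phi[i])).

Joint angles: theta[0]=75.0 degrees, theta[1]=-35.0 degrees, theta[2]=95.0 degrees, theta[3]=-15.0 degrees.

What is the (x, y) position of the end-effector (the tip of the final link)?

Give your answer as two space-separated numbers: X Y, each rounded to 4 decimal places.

joint[0] = (0.0000, 0.0000)  (base)
link 0: phi[0] = 75 = 75 deg
  cos(75 deg) = 0.2588, sin(75 deg) = 0.9659
  joint[1] = (0.0000, 0.0000) + 8.8 * (0.2588, 0.9659) = (0.0000 + 2.2776, 0.0000 + 8.5001) = (2.2776, 8.5001)
link 1: phi[1] = 75 + -35 = 40 deg
  cos(40 deg) = 0.7660, sin(40 deg) = 0.6428
  joint[2] = (2.2776, 8.5001) + 2.6 * (0.7660, 0.6428) = (2.2776 + 1.9917, 8.5001 + 1.6712) = (4.2693, 10.1714)
link 2: phi[2] = 75 + -35 + 95 = 135 deg
  cos(135 deg) = -0.7071, sin(135 deg) = 0.7071
  joint[3] = (4.2693, 10.1714) + 3.7 * (-0.7071, 0.7071) = (4.2693 + -2.6163, 10.1714 + 2.6163) = (1.6530, 12.7877)
link 3: phi[3] = 75 + -35 + 95 + -15 = 120 deg
  cos(120 deg) = -0.5000, sin(120 deg) = 0.8660
  joint[4] = (1.6530, 12.7877) + 10.7 * (-0.5000, 0.8660) = (1.6530 + -5.3500, 12.7877 + 9.2665) = (-3.6970, 22.0542)
End effector: (-3.6970, 22.0542)

Answer: -3.6970 22.0542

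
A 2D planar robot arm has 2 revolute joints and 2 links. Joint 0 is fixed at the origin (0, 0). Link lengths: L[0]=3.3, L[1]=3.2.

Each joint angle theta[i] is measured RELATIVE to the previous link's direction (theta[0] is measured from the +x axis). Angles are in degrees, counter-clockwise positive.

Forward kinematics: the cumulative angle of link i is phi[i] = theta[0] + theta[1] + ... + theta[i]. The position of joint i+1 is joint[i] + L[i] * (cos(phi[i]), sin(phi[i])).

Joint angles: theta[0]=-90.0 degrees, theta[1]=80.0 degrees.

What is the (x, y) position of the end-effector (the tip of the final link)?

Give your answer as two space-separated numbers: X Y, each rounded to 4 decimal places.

Answer: 3.1514 -3.8557

Derivation:
joint[0] = (0.0000, 0.0000)  (base)
link 0: phi[0] = -90 = -90 deg
  cos(-90 deg) = 0.0000, sin(-90 deg) = -1.0000
  joint[1] = (0.0000, 0.0000) + 3.3 * (0.0000, -1.0000) = (0.0000 + 0.0000, 0.0000 + -3.3000) = (0.0000, -3.3000)
link 1: phi[1] = -90 + 80 = -10 deg
  cos(-10 deg) = 0.9848, sin(-10 deg) = -0.1736
  joint[2] = (0.0000, -3.3000) + 3.2 * (0.9848, -0.1736) = (0.0000 + 3.1514, -3.3000 + -0.5557) = (3.1514, -3.8557)
End effector: (3.1514, -3.8557)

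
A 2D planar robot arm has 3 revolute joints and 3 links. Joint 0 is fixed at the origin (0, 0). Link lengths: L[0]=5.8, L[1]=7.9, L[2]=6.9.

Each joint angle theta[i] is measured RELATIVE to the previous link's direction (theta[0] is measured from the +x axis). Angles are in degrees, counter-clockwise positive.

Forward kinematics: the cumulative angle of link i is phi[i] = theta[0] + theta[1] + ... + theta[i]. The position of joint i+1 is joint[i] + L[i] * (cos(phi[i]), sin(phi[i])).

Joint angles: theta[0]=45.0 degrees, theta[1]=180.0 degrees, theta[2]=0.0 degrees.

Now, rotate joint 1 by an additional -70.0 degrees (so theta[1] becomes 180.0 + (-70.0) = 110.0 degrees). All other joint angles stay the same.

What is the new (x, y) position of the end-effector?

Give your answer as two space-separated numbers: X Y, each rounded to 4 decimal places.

Answer: -9.3121 10.3560

Derivation:
joint[0] = (0.0000, 0.0000)  (base)
link 0: phi[0] = 45 = 45 deg
  cos(45 deg) = 0.7071, sin(45 deg) = 0.7071
  joint[1] = (0.0000, 0.0000) + 5.8 * (0.7071, 0.7071) = (0.0000 + 4.1012, 0.0000 + 4.1012) = (4.1012, 4.1012)
link 1: phi[1] = 45 + 110 = 155 deg
  cos(155 deg) = -0.9063, sin(155 deg) = 0.4226
  joint[2] = (4.1012, 4.1012) + 7.9 * (-0.9063, 0.4226) = (4.1012 + -7.1598, 4.1012 + 3.3387) = (-3.0586, 7.4399)
link 2: phi[2] = 45 + 110 + 0 = 155 deg
  cos(155 deg) = -0.9063, sin(155 deg) = 0.4226
  joint[3] = (-3.0586, 7.4399) + 6.9 * (-0.9063, 0.4226) = (-3.0586 + -6.2535, 7.4399 + 2.9161) = (-9.3121, 10.3560)
End effector: (-9.3121, 10.3560)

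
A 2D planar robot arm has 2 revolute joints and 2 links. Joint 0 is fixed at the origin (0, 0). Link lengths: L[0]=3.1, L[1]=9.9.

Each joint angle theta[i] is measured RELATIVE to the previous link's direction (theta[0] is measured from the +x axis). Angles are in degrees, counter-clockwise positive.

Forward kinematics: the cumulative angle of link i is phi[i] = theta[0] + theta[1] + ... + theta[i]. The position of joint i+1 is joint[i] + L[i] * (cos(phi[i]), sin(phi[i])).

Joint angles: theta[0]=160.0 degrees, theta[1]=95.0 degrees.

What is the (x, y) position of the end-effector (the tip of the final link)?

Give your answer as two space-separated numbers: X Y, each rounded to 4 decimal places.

joint[0] = (0.0000, 0.0000)  (base)
link 0: phi[0] = 160 = 160 deg
  cos(160 deg) = -0.9397, sin(160 deg) = 0.3420
  joint[1] = (0.0000, 0.0000) + 3.1 * (-0.9397, 0.3420) = (0.0000 + -2.9130, 0.0000 + 1.0603) = (-2.9130, 1.0603)
link 1: phi[1] = 160 + 95 = 255 deg
  cos(255 deg) = -0.2588, sin(255 deg) = -0.9659
  joint[2] = (-2.9130, 1.0603) + 9.9 * (-0.2588, -0.9659) = (-2.9130 + -2.5623, 1.0603 + -9.5627) = (-5.4754, -8.5024)
End effector: (-5.4754, -8.5024)

Answer: -5.4754 -8.5024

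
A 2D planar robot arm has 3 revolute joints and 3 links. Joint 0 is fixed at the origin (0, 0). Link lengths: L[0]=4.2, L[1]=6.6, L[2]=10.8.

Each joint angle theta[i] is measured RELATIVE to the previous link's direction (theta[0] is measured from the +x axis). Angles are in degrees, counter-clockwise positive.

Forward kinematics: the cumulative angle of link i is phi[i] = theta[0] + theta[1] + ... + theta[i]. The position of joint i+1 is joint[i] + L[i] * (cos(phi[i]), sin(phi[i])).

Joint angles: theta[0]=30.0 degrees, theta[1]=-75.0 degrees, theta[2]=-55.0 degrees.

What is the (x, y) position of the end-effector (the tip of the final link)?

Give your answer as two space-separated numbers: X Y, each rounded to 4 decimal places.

joint[0] = (0.0000, 0.0000)  (base)
link 0: phi[0] = 30 = 30 deg
  cos(30 deg) = 0.8660, sin(30 deg) = 0.5000
  joint[1] = (0.0000, 0.0000) + 4.2 * (0.8660, 0.5000) = (0.0000 + 3.6373, 0.0000 + 2.1000) = (3.6373, 2.1000)
link 1: phi[1] = 30 + -75 = -45 deg
  cos(-45 deg) = 0.7071, sin(-45 deg) = -0.7071
  joint[2] = (3.6373, 2.1000) + 6.6 * (0.7071, -0.7071) = (3.6373 + 4.6669, 2.1000 + -4.6669) = (8.3042, -2.5669)
link 2: phi[2] = 30 + -75 + -55 = -100 deg
  cos(-100 deg) = -0.1736, sin(-100 deg) = -0.9848
  joint[3] = (8.3042, -2.5669) + 10.8 * (-0.1736, -0.9848) = (8.3042 + -1.8754, -2.5669 + -10.6359) = (6.4288, -13.2028)
End effector: (6.4288, -13.2028)

Answer: 6.4288 -13.2028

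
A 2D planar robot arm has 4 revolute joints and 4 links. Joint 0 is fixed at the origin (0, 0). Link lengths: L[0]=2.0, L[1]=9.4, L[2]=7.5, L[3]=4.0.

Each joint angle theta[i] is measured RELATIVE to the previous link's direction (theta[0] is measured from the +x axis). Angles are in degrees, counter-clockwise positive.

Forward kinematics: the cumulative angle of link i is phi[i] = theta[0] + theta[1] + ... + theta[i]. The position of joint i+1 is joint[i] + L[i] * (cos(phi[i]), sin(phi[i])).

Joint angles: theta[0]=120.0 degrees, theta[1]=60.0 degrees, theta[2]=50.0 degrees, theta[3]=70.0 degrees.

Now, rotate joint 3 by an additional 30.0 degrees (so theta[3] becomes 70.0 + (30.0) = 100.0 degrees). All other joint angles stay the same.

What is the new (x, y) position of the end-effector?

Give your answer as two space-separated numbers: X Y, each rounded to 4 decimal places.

Answer: -11.7568 -6.0133

Derivation:
joint[0] = (0.0000, 0.0000)  (base)
link 0: phi[0] = 120 = 120 deg
  cos(120 deg) = -0.5000, sin(120 deg) = 0.8660
  joint[1] = (0.0000, 0.0000) + 2 * (-0.5000, 0.8660) = (0.0000 + -1.0000, 0.0000 + 1.7321) = (-1.0000, 1.7321)
link 1: phi[1] = 120 + 60 = 180 deg
  cos(180 deg) = -1.0000, sin(180 deg) = 0.0000
  joint[2] = (-1.0000, 1.7321) + 9.4 * (-1.0000, 0.0000) = (-1.0000 + -9.4000, 1.7321 + 0.0000) = (-10.4000, 1.7321)
link 2: phi[2] = 120 + 60 + 50 = 230 deg
  cos(230 deg) = -0.6428, sin(230 deg) = -0.7660
  joint[3] = (-10.4000, 1.7321) + 7.5 * (-0.6428, -0.7660) = (-10.4000 + -4.8209, 1.7321 + -5.7453) = (-15.2209, -4.0133)
link 3: phi[3] = 120 + 60 + 50 + 100 = 330 deg
  cos(330 deg) = 0.8660, sin(330 deg) = -0.5000
  joint[4] = (-15.2209, -4.0133) + 4 * (0.8660, -0.5000) = (-15.2209 + 3.4641, -4.0133 + -2.0000) = (-11.7568, -6.0133)
End effector: (-11.7568, -6.0133)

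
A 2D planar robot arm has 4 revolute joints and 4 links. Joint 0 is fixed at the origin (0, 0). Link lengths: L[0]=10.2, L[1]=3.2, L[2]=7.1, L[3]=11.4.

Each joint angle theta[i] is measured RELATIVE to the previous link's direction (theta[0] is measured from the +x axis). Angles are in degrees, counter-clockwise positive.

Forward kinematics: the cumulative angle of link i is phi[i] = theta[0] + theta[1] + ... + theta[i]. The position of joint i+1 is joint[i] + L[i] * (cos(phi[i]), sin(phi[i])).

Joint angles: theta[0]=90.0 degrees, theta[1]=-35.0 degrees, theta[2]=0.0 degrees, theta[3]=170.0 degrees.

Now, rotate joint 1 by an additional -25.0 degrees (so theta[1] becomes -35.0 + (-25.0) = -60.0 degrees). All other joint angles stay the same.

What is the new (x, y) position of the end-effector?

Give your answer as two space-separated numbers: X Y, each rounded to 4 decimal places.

joint[0] = (0.0000, 0.0000)  (base)
link 0: phi[0] = 90 = 90 deg
  cos(90 deg) = 0.0000, sin(90 deg) = 1.0000
  joint[1] = (0.0000, 0.0000) + 10.2 * (0.0000, 1.0000) = (0.0000 + 0.0000, 0.0000 + 10.2000) = (0.0000, 10.2000)
link 1: phi[1] = 90 + -60 = 30 deg
  cos(30 deg) = 0.8660, sin(30 deg) = 0.5000
  joint[2] = (0.0000, 10.2000) + 3.2 * (0.8660, 0.5000) = (0.0000 + 2.7713, 10.2000 + 1.6000) = (2.7713, 11.8000)
link 2: phi[2] = 90 + -60 + 0 = 30 deg
  cos(30 deg) = 0.8660, sin(30 deg) = 0.5000
  joint[3] = (2.7713, 11.8000) + 7.1 * (0.8660, 0.5000) = (2.7713 + 6.1488, 11.8000 + 3.5500) = (8.9201, 15.3500)
link 3: phi[3] = 90 + -60 + 0 + 170 = 200 deg
  cos(200 deg) = -0.9397, sin(200 deg) = -0.3420
  joint[4] = (8.9201, 15.3500) + 11.4 * (-0.9397, -0.3420) = (8.9201 + -10.7125, 15.3500 + -3.8990) = (-1.7924, 11.4510)
End effector: (-1.7924, 11.4510)

Answer: -1.7924 11.4510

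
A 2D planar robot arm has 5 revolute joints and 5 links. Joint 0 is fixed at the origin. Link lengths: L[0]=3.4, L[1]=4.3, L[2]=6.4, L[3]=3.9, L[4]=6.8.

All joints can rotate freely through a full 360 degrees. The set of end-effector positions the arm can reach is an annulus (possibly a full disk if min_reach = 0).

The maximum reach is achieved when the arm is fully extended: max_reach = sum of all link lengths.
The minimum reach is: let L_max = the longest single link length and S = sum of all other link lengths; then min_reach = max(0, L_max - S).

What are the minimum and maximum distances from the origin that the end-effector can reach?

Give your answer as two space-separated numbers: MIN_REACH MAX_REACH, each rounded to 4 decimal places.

Answer: 0.0000 24.8000

Derivation:
Link lengths: [3.4, 4.3, 6.4, 3.9, 6.8]
max_reach = 3.4 + 4.3 + 6.4 + 3.9 + 6.8 = 24.8
L_max = max([3.4, 4.3, 6.4, 3.9, 6.8]) = 6.8
S (sum of others) = 24.8 - 6.8 = 18
min_reach = max(0, 6.8 - 18) = max(0, -11.2) = 0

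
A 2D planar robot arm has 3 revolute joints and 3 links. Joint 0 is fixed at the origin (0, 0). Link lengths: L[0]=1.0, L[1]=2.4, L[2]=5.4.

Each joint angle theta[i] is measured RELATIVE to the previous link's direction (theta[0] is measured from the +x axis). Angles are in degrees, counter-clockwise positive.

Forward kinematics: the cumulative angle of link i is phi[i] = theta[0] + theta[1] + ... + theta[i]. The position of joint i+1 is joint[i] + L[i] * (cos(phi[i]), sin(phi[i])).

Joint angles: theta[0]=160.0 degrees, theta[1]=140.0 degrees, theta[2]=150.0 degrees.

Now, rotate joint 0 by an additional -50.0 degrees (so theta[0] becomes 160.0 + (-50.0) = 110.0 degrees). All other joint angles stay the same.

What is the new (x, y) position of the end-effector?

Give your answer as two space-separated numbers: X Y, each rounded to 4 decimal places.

joint[0] = (0.0000, 0.0000)  (base)
link 0: phi[0] = 110 = 110 deg
  cos(110 deg) = -0.3420, sin(110 deg) = 0.9397
  joint[1] = (0.0000, 0.0000) + 1 * (-0.3420, 0.9397) = (0.0000 + -0.3420, 0.0000 + 0.9397) = (-0.3420, 0.9397)
link 1: phi[1] = 110 + 140 = 250 deg
  cos(250 deg) = -0.3420, sin(250 deg) = -0.9397
  joint[2] = (-0.3420, 0.9397) + 2.4 * (-0.3420, -0.9397) = (-0.3420 + -0.8208, 0.9397 + -2.2553) = (-1.1629, -1.3156)
link 2: phi[2] = 110 + 140 + 150 = 400 deg
  cos(400 deg) = 0.7660, sin(400 deg) = 0.6428
  joint[3] = (-1.1629, -1.3156) + 5.4 * (0.7660, 0.6428) = (-1.1629 + 4.1366, -1.3156 + 3.4711) = (2.9738, 2.1555)
End effector: (2.9738, 2.1555)

Answer: 2.9738 2.1555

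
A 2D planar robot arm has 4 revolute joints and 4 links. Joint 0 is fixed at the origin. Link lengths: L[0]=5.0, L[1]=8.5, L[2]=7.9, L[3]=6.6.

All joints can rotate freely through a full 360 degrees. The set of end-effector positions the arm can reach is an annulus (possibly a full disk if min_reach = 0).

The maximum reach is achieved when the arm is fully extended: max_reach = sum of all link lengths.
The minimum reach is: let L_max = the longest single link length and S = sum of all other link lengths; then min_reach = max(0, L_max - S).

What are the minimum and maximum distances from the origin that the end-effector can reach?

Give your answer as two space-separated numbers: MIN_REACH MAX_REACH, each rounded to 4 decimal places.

Answer: 0.0000 28.0000

Derivation:
Link lengths: [5.0, 8.5, 7.9, 6.6]
max_reach = 5 + 8.5 + 7.9 + 6.6 = 28
L_max = max([5.0, 8.5, 7.9, 6.6]) = 8.5
S (sum of others) = 28 - 8.5 = 19.5
min_reach = max(0, 8.5 - 19.5) = max(0, -11) = 0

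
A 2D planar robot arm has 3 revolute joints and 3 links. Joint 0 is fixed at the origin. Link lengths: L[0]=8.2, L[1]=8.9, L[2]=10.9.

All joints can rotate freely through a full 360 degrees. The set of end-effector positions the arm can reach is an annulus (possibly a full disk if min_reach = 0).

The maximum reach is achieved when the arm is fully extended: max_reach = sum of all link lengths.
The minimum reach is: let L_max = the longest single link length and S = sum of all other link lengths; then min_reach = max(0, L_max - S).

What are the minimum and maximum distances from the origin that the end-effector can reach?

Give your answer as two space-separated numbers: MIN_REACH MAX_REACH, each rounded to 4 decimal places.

Link lengths: [8.2, 8.9, 10.9]
max_reach = 8.2 + 8.9 + 10.9 = 28
L_max = max([8.2, 8.9, 10.9]) = 10.9
S (sum of others) = 28 - 10.9 = 17.1
min_reach = max(0, 10.9 - 17.1) = max(0, -6.2) = 0

Answer: 0.0000 28.0000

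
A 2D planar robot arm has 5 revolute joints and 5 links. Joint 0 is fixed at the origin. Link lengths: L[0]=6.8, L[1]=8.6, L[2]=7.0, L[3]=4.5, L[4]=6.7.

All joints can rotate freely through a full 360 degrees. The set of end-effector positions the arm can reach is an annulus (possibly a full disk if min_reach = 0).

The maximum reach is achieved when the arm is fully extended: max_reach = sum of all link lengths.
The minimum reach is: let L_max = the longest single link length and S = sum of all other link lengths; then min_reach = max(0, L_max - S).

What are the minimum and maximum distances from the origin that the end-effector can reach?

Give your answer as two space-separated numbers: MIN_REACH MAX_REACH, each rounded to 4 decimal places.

Link lengths: [6.8, 8.6, 7.0, 4.5, 6.7]
max_reach = 6.8 + 8.6 + 7 + 4.5 + 6.7 = 33.6
L_max = max([6.8, 8.6, 7.0, 4.5, 6.7]) = 8.6
S (sum of others) = 33.6 - 8.6 = 25
min_reach = max(0, 8.6 - 25) = max(0, -16.4) = 0

Answer: 0.0000 33.6000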